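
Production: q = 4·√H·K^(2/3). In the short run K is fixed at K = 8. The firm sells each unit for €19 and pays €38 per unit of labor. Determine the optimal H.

With K = 8, MP_H = (1/2)·4·H^(-1/2)·8^(2/3) = 8·H^(-1/2).
Profit maximization for a price taker requires P·MP_H = w: 19·8·H^(-1/2) = 38.
So H^(-1/2) = 0.25, which gives H = 16.

H* = 16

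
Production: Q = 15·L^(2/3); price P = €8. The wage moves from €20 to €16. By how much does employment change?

From P·MP_L = w with MP_L = 10·L^(-1/3), the labor demand is L(w) = (80/w)^(3).
At w = 20: L = 64. At w = 16: L = 125.
ΔL = 125 − 64 = 61.

ΔL = 61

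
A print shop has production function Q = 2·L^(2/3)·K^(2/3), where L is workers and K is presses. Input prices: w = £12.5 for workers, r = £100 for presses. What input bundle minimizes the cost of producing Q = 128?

Cost minimization requires the marginal rate of technical substitution to equal the input-price ratio: MP_L/MP_K = w/r.
Here MP_L/MP_K = (2/3)·(K/L)/(2/3) = (K/L). Setting this equal to 12.5/100 = 0.125 gives K = 0.125L.
Substituting into Q = 128: 2·L^(2/3)·(0.125L)^(2/3) = 128.
Solving, L = 64 and K = 8.

L* = 64, K* = 8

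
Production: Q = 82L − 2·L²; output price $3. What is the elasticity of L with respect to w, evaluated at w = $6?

From P·MP_L = w with MP_L = 82 − 4L, labor demand is L(w) = (82 − w/3)/4.
dL/dw = −1/(12) = -1/12.
At w = 6, L = 20, so ε = (dL/dw)·(w/L) = (-1/12)·(6/20) = -0.025.

ε = -0.025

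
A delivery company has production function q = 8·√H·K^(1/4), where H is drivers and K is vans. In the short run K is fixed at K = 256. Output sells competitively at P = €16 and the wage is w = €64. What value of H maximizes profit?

H* = 16

With K = 256, MP_H = (1/2)·8·H^(-1/2)·256^(1/4) = 16·H^(-1/2).
Profit maximization for a price taker requires P·MP_H = w: 16·16·H^(-1/2) = 64.
So H^(-1/2) = 0.25, which gives H = 16.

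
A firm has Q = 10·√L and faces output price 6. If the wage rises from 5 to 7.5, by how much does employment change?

ΔL = -20

From P·MP_L = w with MP_L = 5·L^(-1/2), the labor demand is L(w) = (30/w)^(2).
At w = 5: L = 36. At w = 7.5: L = 16.
ΔL = 16 − 36 = -20.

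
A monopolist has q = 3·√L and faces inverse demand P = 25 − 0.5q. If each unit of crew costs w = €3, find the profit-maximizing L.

L* = 25

Marginal revenue from the inverse demand is MR = 25 − q.
The marginal product is MP_L = 1.5·L^(-1/2).
A monopolist hires until marginal revenue product equals the wage: MR·MP_L = w.
At L, q = 3·√L. Substituting and solving: (25 − 3·√L)·1.5·L^(-1/2) = 3 gives L = 25.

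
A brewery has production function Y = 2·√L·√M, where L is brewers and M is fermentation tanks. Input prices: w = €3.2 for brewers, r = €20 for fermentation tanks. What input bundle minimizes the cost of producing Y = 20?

L* = 25, M* = 4

Cost minimization requires the marginal rate of technical substitution to equal the input-price ratio: MP_L/MP_M = w/r.
Here MP_L/MP_M = (1/2)·(M/L)/(1/2) = (M/L). Setting this equal to 3.2/20 = 0.16 gives M = 0.16L.
Substituting into Y = 20: 2·L^(1/2)·(0.16L)^(1/2) = 20.
Solving, L = 25 and M = 4.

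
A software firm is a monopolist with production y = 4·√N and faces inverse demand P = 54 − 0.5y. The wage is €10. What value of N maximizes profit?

N* = 36

Marginal revenue from the inverse demand is MR = 54 − y.
The marginal product is MP_N = 2·N^(-1/2).
A monopolist hires until marginal revenue product equals the wage: MR·MP_N = w.
At N, y = 4·√N. Substituting and solving: (54 − 4·√N)·2·N^(-1/2) = 10 gives N = 36.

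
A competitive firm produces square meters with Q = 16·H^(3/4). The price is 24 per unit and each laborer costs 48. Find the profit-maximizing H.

H* = 1296

MP_H = (3/4)·16·H^(-1/4) = 12·H^(-1/4).
Profit maximization for a price taker requires P·MP_H = w: 24·12·H^(-1/4) = 48.
So H^(-1/4) = 1/6, which gives H = 1296.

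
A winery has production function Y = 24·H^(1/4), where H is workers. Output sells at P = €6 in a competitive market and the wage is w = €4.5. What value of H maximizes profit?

MP_H = (1/4)·24·H^(-3/4) = 6·H^(-3/4).
Profit maximization for a price taker requires P·MP_H = w: 6·6·H^(-3/4) = 4.5.
So H^(-3/4) = 0.125, which gives H = 16.

H* = 16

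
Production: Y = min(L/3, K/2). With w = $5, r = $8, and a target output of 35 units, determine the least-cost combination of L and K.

With a fixed-proportions technology, the cost-minimizing bundle uses no slack in either input: L/3 = K/2 = Y.
So L = 3·35 = 105 and K = 2·35 = 70.

L* = 105, K* = 70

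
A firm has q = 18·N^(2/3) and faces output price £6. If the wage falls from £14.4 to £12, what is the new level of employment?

From P·MP_N = w with MP_N = 12·N^(-1/3), the labor demand is N(w) = (72/w)^(3).
At w = 14.4: N = 125. At w = 12: N = 216.

N* = 216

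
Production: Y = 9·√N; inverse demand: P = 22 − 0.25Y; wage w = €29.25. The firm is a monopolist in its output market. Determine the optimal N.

N* = 4

Marginal revenue from the inverse demand is MR = 22 − 0.5Y.
The marginal product is MP_N = 4.5·N^(-1/2).
A monopolist hires until marginal revenue product equals the wage: MR·MP_N = w.
At N, Y = 9·√N. Substituting and solving: (22 − 4.5·√N)·4.5·N^(-1/2) = 29.25 gives N = 4.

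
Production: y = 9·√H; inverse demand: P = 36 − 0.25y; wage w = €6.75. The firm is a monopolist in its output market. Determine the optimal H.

Marginal revenue from the inverse demand is MR = 36 − 0.5y.
The marginal product is MP_H = 4.5·H^(-1/2).
A monopolist hires until marginal revenue product equals the wage: MR·MP_H = w.
At H, y = 9·√H. Substituting and solving: (36 − 4.5·√H)·4.5·H^(-1/2) = 6.75 gives H = 36.

H* = 36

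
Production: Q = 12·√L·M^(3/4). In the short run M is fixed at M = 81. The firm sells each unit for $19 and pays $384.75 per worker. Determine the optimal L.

With M = 81, MP_L = (1/2)·12·L^(-1/2)·81^(3/4) = 162·L^(-1/2).
Profit maximization for a price taker requires P·MP_L = w: 19·162·L^(-1/2) = 384.75.
So L^(-1/2) = 0.125, which gives L = 64.

L* = 64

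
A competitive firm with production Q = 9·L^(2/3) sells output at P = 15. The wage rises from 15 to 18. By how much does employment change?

From P·MP_L = w with MP_L = 6·L^(-1/3), the labor demand is L(w) = (90/w)^(3).
At w = 15: L = 216. At w = 18: L = 125.
ΔL = 125 − 216 = -91.

ΔL = -91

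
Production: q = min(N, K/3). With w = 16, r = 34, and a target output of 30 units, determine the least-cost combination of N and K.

N* = 30, K* = 90

With a fixed-proportions technology, the cost-minimizing bundle uses no slack in either input: N = K/3 = q.
So N = 30 and K = 3·30 = 90.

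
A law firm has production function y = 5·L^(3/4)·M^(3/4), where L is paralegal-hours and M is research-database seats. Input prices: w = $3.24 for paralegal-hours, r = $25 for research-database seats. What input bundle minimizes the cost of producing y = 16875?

L* = 625, M* = 81

Cost minimization requires the marginal rate of technical substitution to equal the input-price ratio: MP_L/MP_M = w/r.
Here MP_L/MP_M = (3/4)·(M/L)/(3/4) = (M/L). Setting this equal to 3.24/25 = 0.1296 gives M = 0.1296L.
Substituting into y = 16875: 5·L^(3/4)·(0.1296L)^(3/4) = 16875.
Solving, L = 625 and M = 81.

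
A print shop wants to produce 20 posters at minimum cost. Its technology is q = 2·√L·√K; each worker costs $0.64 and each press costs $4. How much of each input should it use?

L* = 25, K* = 4

Cost minimization requires the marginal rate of technical substitution to equal the input-price ratio: MP_L/MP_K = w/r.
Here MP_L/MP_K = (1/2)·(K/L)/(1/2) = (K/L). Setting this equal to 0.64/4 = 0.16 gives K = 0.16L.
Substituting into q = 20: 2·L^(1/2)·(0.16L)^(1/2) = 20.
Solving, L = 25 and K = 4.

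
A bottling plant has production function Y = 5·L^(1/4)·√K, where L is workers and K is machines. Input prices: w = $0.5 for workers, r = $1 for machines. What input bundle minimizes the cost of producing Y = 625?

L* = 625, K* = 625

Cost minimization requires the marginal rate of technical substitution to equal the input-price ratio: MP_L/MP_K = w/r.
Here MP_L/MP_K = (1/4)·(K/L)/(1/2) = 0.5·(K/L). Setting this equal to 0.5/1 = 0.5 gives K = L.
Substituting into Y = 625: 5·L^(1/4)·(L)^(1/2) = 625.
Solving, L = 625 and K = 625.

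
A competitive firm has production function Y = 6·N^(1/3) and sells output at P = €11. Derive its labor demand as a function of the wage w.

N(w) = (22/w)^(3/2)

MP_N = (1/3)·6·N^(-2/3) = 2·N^(-2/3).
Setting P·MP_N = w: 22·N^(-2/3) = w.
Solving for N: N^(-2/3) = w/22, so N = (22/w)^(3/2).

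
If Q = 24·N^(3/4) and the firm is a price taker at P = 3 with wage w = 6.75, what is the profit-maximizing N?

MP_N = (3/4)·24·N^(-1/4) = 18·N^(-1/4).
Profit maximization for a price taker requires P·MP_N = w: 3·18·N^(-1/4) = 6.75.
So N^(-1/4) = 0.125, which gives N = 4096.

N* = 4096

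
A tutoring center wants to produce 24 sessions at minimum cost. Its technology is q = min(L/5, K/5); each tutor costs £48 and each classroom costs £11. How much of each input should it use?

With a fixed-proportions technology, the cost-minimizing bundle uses no slack in either input: L/5 = K/5 = q.
So L = 5·24 = 120 and K = 5·24 = 120.

L* = 120, K* = 120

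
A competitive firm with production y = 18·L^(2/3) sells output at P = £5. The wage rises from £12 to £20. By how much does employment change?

ΔL = -98

From P·MP_L = w with MP_L = 12·L^(-1/3), the labor demand is L(w) = (60/w)^(3).
At w = 12: L = 125. At w = 20: L = 27.
ΔL = 27 − 125 = -98.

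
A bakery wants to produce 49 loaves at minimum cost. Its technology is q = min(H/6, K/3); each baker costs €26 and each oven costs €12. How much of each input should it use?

With a fixed-proportions technology, the cost-minimizing bundle uses no slack in either input: H/6 = K/3 = q.
So H = 6·49 = 294 and K = 3·49 = 147.

H* = 294, K* = 147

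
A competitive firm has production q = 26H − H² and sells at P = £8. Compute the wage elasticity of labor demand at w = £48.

ε = -0.3

From P·MP_H = w with MP_H = 26 − 2H, labor demand is H(w) = (26 − w/8)/2.
dH/dw = −1/(16) = -0.0625.
At w = 48, H = 10, so ε = (dH/dw)·(w/H) = (-0.0625)·(48/10) = -0.3.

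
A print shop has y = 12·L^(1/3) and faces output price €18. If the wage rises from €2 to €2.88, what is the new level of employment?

From P·MP_L = w with MP_L = 4·L^(-2/3), the labor demand is L(w) = (72/w)^(3/2).
At w = 2: L = 216. At w = 2.88: L = 125.

L* = 125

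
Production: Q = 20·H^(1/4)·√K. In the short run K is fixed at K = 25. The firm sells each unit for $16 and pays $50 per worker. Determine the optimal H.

H* = 16

With K = 25, MP_H = (1/4)·20·H^(-3/4)·25^(1/2) = 25·H^(-3/4).
Profit maximization for a price taker requires P·MP_H = w: 16·25·H^(-3/4) = 50.
So H^(-3/4) = 0.125, which gives H = 16.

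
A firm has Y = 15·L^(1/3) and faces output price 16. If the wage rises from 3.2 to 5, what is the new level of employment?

L* = 64

From P·MP_L = w with MP_L = 5·L^(-2/3), the labor demand is L(w) = (80/w)^(3/2).
At w = 3.2: L = 125. At w = 5: L = 64.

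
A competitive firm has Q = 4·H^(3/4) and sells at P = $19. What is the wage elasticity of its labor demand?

ε = -4

MP_H = (3/4)·4·H^(-1/4), so P·MP_H = w gives 57·H^(-1/4) = w.
Solving, H(w) = (57/w)^(4). This is a constant-elasticity form: H ∝ w^(−4), so ε = −4.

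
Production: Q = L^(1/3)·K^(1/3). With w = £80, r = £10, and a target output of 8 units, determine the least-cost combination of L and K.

Cost minimization requires the marginal rate of technical substitution to equal the input-price ratio: MP_L/MP_K = w/r.
Here MP_L/MP_K = (1/3)·(K/L)/(1/3) = (K/L). Setting this equal to 80/10 = 8 gives K = 8L.
Substituting into Q = 8: L^(1/3)·(8L)^(1/3) = 8.
Solving, L = 8 and K = 64.

L* = 8, K* = 64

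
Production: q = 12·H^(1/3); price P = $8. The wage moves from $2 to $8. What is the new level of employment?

H* = 8

From P·MP_H = w with MP_H = 4·H^(-2/3), the labor demand is H(w) = (32/w)^(3/2).
At w = 2: H = 64. At w = 8: H = 8.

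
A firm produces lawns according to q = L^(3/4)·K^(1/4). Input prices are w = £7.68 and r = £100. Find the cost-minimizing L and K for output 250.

L* = 625, K* = 16

Cost minimization requires the marginal rate of technical substitution to equal the input-price ratio: MP_L/MP_K = w/r.
Here MP_L/MP_K = (3/4)·(K/L)/(1/4) = 3·(K/L). Setting this equal to 7.68/100 = 0.0768 gives K = 0.0256L.
Substituting into q = 250: L^(3/4)·(0.0256L)^(1/4) = 250.
Solving, L = 625 and K = 16.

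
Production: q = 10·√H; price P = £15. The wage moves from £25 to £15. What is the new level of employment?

From P·MP_H = w with MP_H = 5·H^(-1/2), the labor demand is H(w) = (75/w)^(2).
At w = 25: H = 9. At w = 15: H = 25.

H* = 25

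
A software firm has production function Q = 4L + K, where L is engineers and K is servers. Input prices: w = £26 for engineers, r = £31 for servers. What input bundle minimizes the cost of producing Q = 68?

The inputs are perfect substitutes, so the firm uses whichever has the lower cost per unit of output.
Cost per unit of output via L is 6.5; via K it is 31. L is cheaper.
Producing Q = 68 with L alone: L = 17, K = 0.

L* = 17, K* = 0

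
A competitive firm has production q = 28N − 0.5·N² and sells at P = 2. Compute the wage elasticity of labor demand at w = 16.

ε = -0.4

From P·MP_N = w with MP_N = 28 − N, labor demand is N(w) = 28 − w/2.
dN/dw = −1/(2) = -0.5.
At w = 16, N = 20, so ε = (dN/dw)·(w/N) = (-0.5)·(16/20) = -0.4.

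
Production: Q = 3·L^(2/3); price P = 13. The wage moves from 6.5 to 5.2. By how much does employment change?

From P·MP_L = w with MP_L = 2·L^(-1/3), the labor demand is L(w) = (26/w)^(3).
At w = 6.5: L = 64. At w = 5.2: L = 125.
ΔL = 125 − 64 = 61.

ΔL = 61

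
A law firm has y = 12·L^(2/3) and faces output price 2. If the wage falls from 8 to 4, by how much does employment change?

From P·MP_L = w with MP_L = 8·L^(-1/3), the labor demand is L(w) = (16/w)^(3).
At w = 8: L = 8. At w = 4: L = 64.
ΔL = 64 − 8 = 56.

ΔL = 56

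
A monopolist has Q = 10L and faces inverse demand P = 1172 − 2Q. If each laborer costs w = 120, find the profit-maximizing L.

Marginal revenue from the inverse demand is MR = 1172 − 4Q.
The marginal product is MP_L = 10.
A monopolist hires until marginal revenue product equals the wage: MR·MP_L = w.
(1172 − 40L)·10 = 120, so L = 29.

L* = 29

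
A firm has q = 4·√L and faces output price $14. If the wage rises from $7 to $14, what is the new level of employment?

From P·MP_L = w with MP_L = 2·L^(-1/2), the labor demand is L(w) = (28/w)^(2).
At w = 7: L = 16. At w = 14: L = 4.

L* = 4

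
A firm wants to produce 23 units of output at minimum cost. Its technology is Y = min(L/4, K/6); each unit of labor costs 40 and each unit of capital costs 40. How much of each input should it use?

With a fixed-proportions technology, the cost-minimizing bundle uses no slack in either input: L/4 = K/6 = Y.
So L = 4·23 = 92 and K = 6·23 = 138.

L* = 92, K* = 138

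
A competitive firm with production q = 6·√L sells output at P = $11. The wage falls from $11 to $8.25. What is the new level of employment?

L* = 16

From P·MP_L = w with MP_L = 3·L^(-1/2), the labor demand is L(w) = (33/w)^(2).
At w = 11: L = 9. At w = 8.25: L = 16.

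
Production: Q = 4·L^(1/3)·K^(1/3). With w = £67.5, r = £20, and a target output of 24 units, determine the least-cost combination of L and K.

L* = 8, K* = 27

Cost minimization requires the marginal rate of technical substitution to equal the input-price ratio: MP_L/MP_K = w/r.
Here MP_L/MP_K = (1/3)·(K/L)/(1/3) = (K/L). Setting this equal to 67.5/20 = 3.375 gives K = 3.375L.
Substituting into Q = 24: 4·L^(1/3)·(3.375L)^(1/3) = 24.
Solving, L = 8 and K = 27.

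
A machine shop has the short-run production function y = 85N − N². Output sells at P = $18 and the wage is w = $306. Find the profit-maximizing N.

The marginal product of N is MP_N = 85 − 2N.
A price-taking firm hires until the value of the marginal product equals the wage: P·MP_N = w, so 18·(85 − 2N) = 306.
Then 85 − 2N = 17, giving N = 34.

N* = 34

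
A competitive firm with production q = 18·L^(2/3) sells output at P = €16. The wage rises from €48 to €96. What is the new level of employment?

L* = 8

From P·MP_L = w with MP_L = 12·L^(-1/3), the labor demand is L(w) = (192/w)^(3).
At w = 48: L = 64. At w = 96: L = 8.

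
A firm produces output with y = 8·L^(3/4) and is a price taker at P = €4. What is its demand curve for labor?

L(w) = 331776/w^(4)

MP_L = (3/4)·8·L^(-1/4) = 6·L^(-1/4).
Setting P·MP_L = w: 24·L^(-1/4) = w.
Solving for L: L^(-1/4) = w/24, so L = (24/w)^(4).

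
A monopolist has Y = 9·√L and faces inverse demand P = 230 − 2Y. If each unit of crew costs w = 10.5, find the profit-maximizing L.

L* = 36

Marginal revenue from the inverse demand is MR = 230 − 4Y.
The marginal product is MP_L = 4.5·L^(-1/2).
A monopolist hires until marginal revenue product equals the wage: MR·MP_L = w.
At L, Y = 9·√L. Substituting and solving: (230 − 36·√L)·4.5·L^(-1/2) = 10.5 gives L = 36.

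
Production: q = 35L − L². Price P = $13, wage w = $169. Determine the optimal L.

The marginal product of L is MP_L = 35 − 2L.
A price-taking firm hires until the value of the marginal product equals the wage: P·MP_L = w, so 13·(35 − 2L) = 169.
Then 35 − 2L = 13, giving L = 11.

L* = 11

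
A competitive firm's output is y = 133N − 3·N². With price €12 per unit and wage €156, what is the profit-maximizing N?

N* = 20

The marginal product of N is MP_N = 133 − 6N.
A price-taking firm hires until the value of the marginal product equals the wage: P·MP_N = w, so 12·(133 − 6N) = 156.
Then 133 − 6N = 13, giving N = 20.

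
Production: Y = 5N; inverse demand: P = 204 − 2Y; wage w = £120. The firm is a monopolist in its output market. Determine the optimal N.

N* = 9

Marginal revenue from the inverse demand is MR = 204 − 4Y.
The marginal product is MP_N = 5.
A monopolist hires until marginal revenue product equals the wage: MR·MP_N = w.
(204 − 20N)·5 = 120, so N = 9.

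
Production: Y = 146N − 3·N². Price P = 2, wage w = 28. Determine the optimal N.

N* = 22

The marginal product of N is MP_N = 146 − 6N.
A price-taking firm hires until the value of the marginal product equals the wage: P·MP_N = w, so 2·(146 − 6N) = 28.
Then 146 − 6N = 14, giving N = 22.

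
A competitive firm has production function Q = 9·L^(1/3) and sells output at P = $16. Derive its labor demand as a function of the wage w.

MP_L = (1/3)·9·L^(-2/3) = 3·L^(-2/3).
Setting P·MP_L = w: 48·L^(-2/3) = w.
Solving for L: L^(-2/3) = w/48, so L = (48/w)^(3/2).

L(w) = (48/w)^(3/2)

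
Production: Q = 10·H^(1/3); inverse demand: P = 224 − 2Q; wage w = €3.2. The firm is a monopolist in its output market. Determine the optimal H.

H* = 125

Marginal revenue from the inverse demand is MR = 224 − 4Q.
The marginal product is MP_H = (10/3)·H^(-2/3).
A monopolist hires until marginal revenue product equals the wage: MR·MP_H = w.
At H, Q = 10·H^(1/3). Substituting and solving: (224 − 40·H^(1/3))·(10/3)·H^(-2/3) = 3.2 gives H = 125.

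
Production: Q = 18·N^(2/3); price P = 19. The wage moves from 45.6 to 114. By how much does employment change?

ΔN = -117

From P·MP_N = w with MP_N = 12·N^(-1/3), the labor demand is N(w) = (228/w)^(3).
At w = 45.6: N = 125. At w = 114: N = 8.
ΔN = 8 − 125 = -117.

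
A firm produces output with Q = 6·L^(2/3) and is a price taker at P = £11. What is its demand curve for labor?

MP_L = (2/3)·6·L^(-1/3) = 4·L^(-1/3).
Setting P·MP_L = w: 44·L^(-1/3) = w.
Solving for L: L^(-1/3) = w/44, so L = (44/w)^(3).

L(w) = 85184/w³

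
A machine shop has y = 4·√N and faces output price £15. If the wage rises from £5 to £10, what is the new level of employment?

N* = 9

From P·MP_N = w with MP_N = 2·N^(-1/2), the labor demand is N(w) = (30/w)^(2).
At w = 5: N = 36. At w = 10: N = 9.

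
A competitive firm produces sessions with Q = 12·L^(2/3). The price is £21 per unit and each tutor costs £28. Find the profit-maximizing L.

MP_L = (2/3)·12·L^(-1/3) = 8·L^(-1/3).
Profit maximization for a price taker requires P·MP_L = w: 21·8·L^(-1/3) = 28.
So L^(-1/3) = 1/6, which gives L = 216.

L* = 216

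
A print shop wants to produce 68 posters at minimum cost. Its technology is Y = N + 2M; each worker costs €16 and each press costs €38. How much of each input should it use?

The inputs are perfect substitutes, so the firm uses whichever has the lower cost per unit of output.
Cost per unit of output via N is 16; via M it is 19. N is cheaper.
Producing Y = 68 with N alone: N = 68, M = 0.

N* = 68, M* = 0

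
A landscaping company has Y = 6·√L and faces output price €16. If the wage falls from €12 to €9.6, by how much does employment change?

ΔL = 9

From P·MP_L = w with MP_L = 3·L^(-1/2), the labor demand is L(w) = (48/w)^(2).
At w = 12: L = 16. At w = 9.6: L = 25.
ΔL = 25 − 16 = 9.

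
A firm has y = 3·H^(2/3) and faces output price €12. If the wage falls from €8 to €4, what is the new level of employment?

From P·MP_H = w with MP_H = 2·H^(-1/3), the labor demand is H(w) = (24/w)^(3).
At w = 8: H = 27. At w = 4: H = 216.

H* = 216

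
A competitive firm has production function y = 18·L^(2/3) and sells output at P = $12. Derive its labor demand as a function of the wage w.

L(w) = 2985984/w³

MP_L = (2/3)·18·L^(-1/3) = 12·L^(-1/3).
Setting P·MP_L = w: 144·L^(-1/3) = w.
Solving for L: L^(-1/3) = w/144, so L = (144/w)^(3).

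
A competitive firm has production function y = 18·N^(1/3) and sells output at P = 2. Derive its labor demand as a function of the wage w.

MP_N = (1/3)·18·N^(-2/3) = 6·N^(-2/3).
Setting P·MP_N = w: 12·N^(-2/3) = w.
Solving for N: N^(-2/3) = w/12, so N = (12/w)^(3/2).

N(w) = (12/w)^(3/2)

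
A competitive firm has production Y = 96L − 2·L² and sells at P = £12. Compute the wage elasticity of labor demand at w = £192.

From P·MP_L = w with MP_L = 96 − 4L, labor demand is L(w) = (96 − w/12)/4.
dL/dw = −1/(48) = -1/48.
At w = 192, L = 20, so ε = (dL/dw)·(w/L) = (-1/48)·(192/20) = -0.2.

ε = -0.2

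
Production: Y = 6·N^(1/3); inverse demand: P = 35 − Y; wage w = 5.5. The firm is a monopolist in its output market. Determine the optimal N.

Marginal revenue from the inverse demand is MR = 35 − 2Y.
The marginal product is MP_N = 2·N^(-2/3).
A monopolist hires until marginal revenue product equals the wage: MR·MP_N = w.
At N, Y = 6·N^(1/3). Substituting and solving: (35 − 12·N^(1/3))·2·N^(-2/3) = 5.5 gives N = 8.

N* = 8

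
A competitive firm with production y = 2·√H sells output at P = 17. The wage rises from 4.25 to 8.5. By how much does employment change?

ΔH = -12

From P·MP_H = w with MP_H = H^(-1/2), the labor demand is H(w) = (17/w)^(2).
At w = 4.25: H = 16. At w = 8.5: H = 4.
ΔH = 4 − 16 = -12.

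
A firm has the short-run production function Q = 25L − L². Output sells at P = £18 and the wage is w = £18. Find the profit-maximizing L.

L* = 12

The marginal product of L is MP_L = 25 − 2L.
A price-taking firm hires until the value of the marginal product equals the wage: P·MP_L = w, so 18·(25 − 2L) = 18.
Then 25 − 2L = 1, giving L = 12.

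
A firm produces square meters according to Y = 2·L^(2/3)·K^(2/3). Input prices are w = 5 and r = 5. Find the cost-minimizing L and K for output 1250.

Cost minimization requires the marginal rate of technical substitution to equal the input-price ratio: MP_L/MP_K = w/r.
Here MP_L/MP_K = (2/3)·(K/L)/(2/3) = (K/L). Setting this equal to 5/5 = 1 gives K = L.
Substituting into Y = 1250: 2·L^(2/3)·(L)^(2/3) = 1250.
Solving, L = 125 and K = 125.

L* = 125, K* = 125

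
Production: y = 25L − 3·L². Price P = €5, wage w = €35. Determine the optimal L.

The marginal product of L is MP_L = 25 − 6L.
A price-taking firm hires until the value of the marginal product equals the wage: P·MP_L = w, so 5·(25 − 6L) = 35.
Then 25 − 6L = 7, giving L = 3.

L* = 3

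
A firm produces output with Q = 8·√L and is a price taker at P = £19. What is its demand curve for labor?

L(w) = 5776/w²

MP_L = (1/2)·8·L^(-1/2) = 4·L^(-1/2).
Setting P·MP_L = w: 76·L^(-1/2) = w.
Solving for L: L^(-1/2) = w/76, so L = (76/w)^(2).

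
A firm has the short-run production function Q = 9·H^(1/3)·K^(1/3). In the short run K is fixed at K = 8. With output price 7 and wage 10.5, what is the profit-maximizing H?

H* = 8

With K = 8, MP_H = (1/3)·9·H^(-2/3)·8^(1/3) = 6·H^(-2/3).
Profit maximization for a price taker requires P·MP_H = w: 7·6·H^(-2/3) = 10.5.
So H^(-2/3) = 0.25, which gives H = 8.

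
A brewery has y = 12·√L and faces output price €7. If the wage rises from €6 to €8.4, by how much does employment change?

From P·MP_L = w with MP_L = 6·L^(-1/2), the labor demand is L(w) = (42/w)^(2).
At w = 6: L = 49. At w = 8.4: L = 25.
ΔL = 25 − 49 = -24.

ΔL = -24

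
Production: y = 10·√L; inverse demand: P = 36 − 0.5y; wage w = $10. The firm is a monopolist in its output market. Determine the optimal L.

L* = 9

Marginal revenue from the inverse demand is MR = 36 − y.
The marginal product is MP_L = 5·L^(-1/2).
A monopolist hires until marginal revenue product equals the wage: MR·MP_L = w.
At L, y = 10·√L. Substituting and solving: (36 − 10·√L)·5·L^(-1/2) = 10 gives L = 9.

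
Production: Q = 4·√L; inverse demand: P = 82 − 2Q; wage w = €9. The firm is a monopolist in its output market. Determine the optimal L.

Marginal revenue from the inverse demand is MR = 82 − 4Q.
The marginal product is MP_L = 2·L^(-1/2).
A monopolist hires until marginal revenue product equals the wage: MR·MP_L = w.
At L, Q = 4·√L. Substituting and solving: (82 − 16·√L)·2·L^(-1/2) = 9 gives L = 16.

L* = 16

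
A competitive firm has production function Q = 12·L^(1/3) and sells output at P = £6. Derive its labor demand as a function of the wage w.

MP_L = (1/3)·12·L^(-2/3) = 4·L^(-2/3).
Setting P·MP_L = w: 24·L^(-2/3) = w.
Solving for L: L^(-2/3) = w/24, so L = (24/w)^(3/2).

L(w) = (24/w)^(3/2)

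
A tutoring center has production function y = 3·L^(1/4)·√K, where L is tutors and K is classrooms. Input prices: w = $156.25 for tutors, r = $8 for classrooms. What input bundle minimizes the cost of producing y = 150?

Cost minimization requires the marginal rate of technical substitution to equal the input-price ratio: MP_L/MP_K = w/r.
Here MP_L/MP_K = (1/4)·(K/L)/(1/2) = 0.5·(K/L). Setting this equal to 156.25/8 = 19.53125 gives K = 39.0625L.
Substituting into y = 150: 3·L^(1/4)·(39.0625L)^(1/2) = 150.
Solving, L = 16 and K = 625.

L* = 16, K* = 625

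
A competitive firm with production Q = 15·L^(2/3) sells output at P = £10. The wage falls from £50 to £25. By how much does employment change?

ΔL = 56

From P·MP_L = w with MP_L = 10·L^(-1/3), the labor demand is L(w) = (100/w)^(3).
At w = 50: L = 8. At w = 25: L = 64.
ΔL = 64 − 8 = 56.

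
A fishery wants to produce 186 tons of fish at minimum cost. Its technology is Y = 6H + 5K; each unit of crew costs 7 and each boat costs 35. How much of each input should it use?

H* = 31, K* = 0

The inputs are perfect substitutes, so the firm uses whichever has the lower cost per unit of output.
Cost per unit of output via H is w/6 = 7/6; via K it is r/5 = 7. H is cheaper.
Producing Y = 186 with H alone: H = 31, K = 0.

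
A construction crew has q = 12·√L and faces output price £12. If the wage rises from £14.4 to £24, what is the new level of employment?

L* = 9

From P·MP_L = w with MP_L = 6·L^(-1/2), the labor demand is L(w) = (72/w)^(2).
At w = 14.4: L = 25. At w = 24: L = 9.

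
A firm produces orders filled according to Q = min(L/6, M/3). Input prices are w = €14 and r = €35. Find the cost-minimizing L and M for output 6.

L* = 36, M* = 18

With a fixed-proportions technology, the cost-minimizing bundle uses no slack in either input: L/6 = M/3 = Q.
So L = 6·6 = 36 and M = 3·6 = 18.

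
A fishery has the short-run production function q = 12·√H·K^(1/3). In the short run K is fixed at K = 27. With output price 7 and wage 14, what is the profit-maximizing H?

With K = 27, MP_H = (1/2)·12·H^(-1/2)·27^(1/3) = 18·H^(-1/2).
Profit maximization for a price taker requires P·MP_H = w: 7·18·H^(-1/2) = 14.
So H^(-1/2) = 1/9, which gives H = 81.

H* = 81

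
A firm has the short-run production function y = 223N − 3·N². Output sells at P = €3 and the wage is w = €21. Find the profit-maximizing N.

The marginal product of N is MP_N = 223 − 6N.
A price-taking firm hires until the value of the marginal product equals the wage: P·MP_N = w, so 3·(223 − 6N) = 21.
Then 223 − 6N = 7, giving N = 36.

N* = 36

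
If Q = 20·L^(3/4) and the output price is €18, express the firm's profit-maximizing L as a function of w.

MP_L = (3/4)·20·L^(-1/4) = 15·L^(-1/4).
Setting P·MP_L = w: 270·L^(-1/4) = w.
Solving for L: L^(-1/4) = w/270, so L = (270/w)^(4).

L(w) = (270/w)^(4)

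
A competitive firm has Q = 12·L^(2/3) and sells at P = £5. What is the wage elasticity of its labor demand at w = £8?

ε = -3

MP_L = (2/3)·12·L^(-1/3), so P·MP_L = w gives 40·L^(-1/3) = w.
Solving, L(w) = (40/w)^(3). This is a constant-elasticity form: L ∝ w^(−3), so ε = −3.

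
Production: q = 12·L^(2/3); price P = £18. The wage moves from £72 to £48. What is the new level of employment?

From P·MP_L = w with MP_L = 8·L^(-1/3), the labor demand is L(w) = (144/w)^(3).
At w = 72: L = 8. At w = 48: L = 27.

L* = 27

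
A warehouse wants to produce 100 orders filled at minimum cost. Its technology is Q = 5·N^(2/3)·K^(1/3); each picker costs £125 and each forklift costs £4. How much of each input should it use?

Cost minimization requires the marginal rate of technical substitution to equal the input-price ratio: MP_N/MP_K = w/r.
Here MP_N/MP_K = (2/3)·(K/N)/(1/3) = 2·(K/N). Setting this equal to 125/4 = 31.25 gives K = 15.625N.
Substituting into Q = 100: 5·N^(2/3)·(15.625N)^(1/3) = 100.
Solving, N = 8 and K = 125.

N* = 8, K* = 125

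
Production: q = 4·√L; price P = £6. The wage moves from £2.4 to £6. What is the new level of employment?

From P·MP_L = w with MP_L = 2·L^(-1/2), the labor demand is L(w) = (12/w)^(2).
At w = 2.4: L = 25. At w = 6: L = 4.

L* = 4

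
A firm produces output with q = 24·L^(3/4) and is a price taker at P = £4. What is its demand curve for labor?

MP_L = (3/4)·24·L^(-1/4) = 18·L^(-1/4).
Setting P·MP_L = w: 72·L^(-1/4) = w.
Solving for L: L^(-1/4) = w/72, so L = (72/w)^(4).

L(w) = (72/w)^(4)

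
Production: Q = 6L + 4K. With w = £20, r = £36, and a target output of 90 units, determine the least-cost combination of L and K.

L* = 15, K* = 0

The inputs are perfect substitutes, so the firm uses whichever has the lower cost per unit of output.
Cost per unit of output via L is w/6 = 10/3; via K it is r/4 = 9. L is cheaper.
Producing Q = 90 with L alone: L = 15, K = 0.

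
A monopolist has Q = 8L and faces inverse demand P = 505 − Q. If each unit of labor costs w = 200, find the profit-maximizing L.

L* = 30

Marginal revenue from the inverse demand is MR = 505 − 2Q.
The marginal product is MP_L = 8.
A monopolist hires until marginal revenue product equals the wage: MR·MP_L = w.
(505 − 16L)·8 = 200, so L = 30.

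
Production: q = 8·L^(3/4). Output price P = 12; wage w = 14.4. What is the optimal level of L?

MP_L = (3/4)·8·L^(-1/4) = 6·L^(-1/4).
Profit maximization for a price taker requires P·MP_L = w: 12·6·L^(-1/4) = 14.4.
So L^(-1/4) = 0.2, which gives L = 625.

L* = 625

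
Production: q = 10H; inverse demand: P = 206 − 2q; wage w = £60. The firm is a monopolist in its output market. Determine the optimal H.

H* = 5

Marginal revenue from the inverse demand is MR = 206 − 4q.
The marginal product is MP_H = 10.
A monopolist hires until marginal revenue product equals the wage: MR·MP_H = w.
(206 − 40H)·10 = 60, so H = 5.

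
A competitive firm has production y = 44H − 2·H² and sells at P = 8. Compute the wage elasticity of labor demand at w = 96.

From P·MP_H = w with MP_H = 44 − 4H, labor demand is H(w) = (44 − w/8)/4.
dH/dw = −1/(32) = -0.03125.
At w = 96, H = 8, so ε = (dH/dw)·(w/H) = (-0.03125)·(96/8) = -0.375.

ε = -0.375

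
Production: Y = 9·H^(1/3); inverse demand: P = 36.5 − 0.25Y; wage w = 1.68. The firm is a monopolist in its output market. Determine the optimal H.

Marginal revenue from the inverse demand is MR = 36.5 − 0.5Y.
The marginal product is MP_H = 3·H^(-2/3).
A monopolist hires until marginal revenue product equals the wage: MR·MP_H = w.
At H, Y = 9·H^(1/3). Substituting and solving: (36.5 − 4.5·H^(1/3))·3·H^(-2/3) = 1.68 gives H = 125.

H* = 125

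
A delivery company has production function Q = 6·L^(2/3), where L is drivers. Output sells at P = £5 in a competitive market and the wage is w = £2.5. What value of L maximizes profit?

L* = 512

MP_L = (2/3)·6·L^(-1/3) = 4·L^(-1/3).
Profit maximization for a price taker requires P·MP_L = w: 5·4·L^(-1/3) = 2.5.
So L^(-1/3) = 0.125, which gives L = 512.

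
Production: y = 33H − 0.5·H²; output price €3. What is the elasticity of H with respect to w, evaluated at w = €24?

ε = -0.32

From P·MP_H = w with MP_H = 33 − H, labor demand is H(w) = 33 − w/3.
dH/dw = −1/(3) = -1/3.
At w = 24, H = 25, so ε = (dH/dw)·(w/H) = (-1/3)·(24/25) = -0.32.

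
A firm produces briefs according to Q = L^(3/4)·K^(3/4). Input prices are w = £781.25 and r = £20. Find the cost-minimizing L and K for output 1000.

Cost minimization requires the marginal rate of technical substitution to equal the input-price ratio: MP_L/MP_K = w/r.
Here MP_L/MP_K = (3/4)·(K/L)/(3/4) = (K/L). Setting this equal to 781.25/20 = 39.0625 gives K = 39.0625L.
Substituting into Q = 1000: L^(3/4)·(39.0625L)^(3/4) = 1000.
Solving, L = 16 and K = 625.

L* = 16, K* = 625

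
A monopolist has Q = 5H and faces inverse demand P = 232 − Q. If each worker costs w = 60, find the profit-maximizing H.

Marginal revenue from the inverse demand is MR = 232 − 2Q.
The marginal product is MP_H = 5.
A monopolist hires until marginal revenue product equals the wage: MR·MP_H = w.
(232 − 10H)·5 = 60, so H = 22.

H* = 22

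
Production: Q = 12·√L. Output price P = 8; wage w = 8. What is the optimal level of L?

L* = 36

MP_L = (1/2)·12·L^(-1/2) = 6·L^(-1/2).
Profit maximization for a price taker requires P·MP_L = w: 8·6·L^(-1/2) = 8.
So L^(-1/2) = 1/6, which gives L = 36.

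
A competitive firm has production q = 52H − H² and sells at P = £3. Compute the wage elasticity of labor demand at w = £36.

From P·MP_H = w with MP_H = 52 − 2H, labor demand is H(w) = (52 − w/3)/2.
dH/dw = −1/(6) = -1/6.
At w = 36, H = 20, so ε = (dH/dw)·(w/H) = (-1/6)·(36/20) = -0.3.

ε = -0.3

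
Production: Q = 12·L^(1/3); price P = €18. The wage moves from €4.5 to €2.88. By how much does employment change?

ΔL = 61

From P·MP_L = w with MP_L = 4·L^(-2/3), the labor demand is L(w) = (72/w)^(3/2).
At w = 4.5: L = 64. At w = 2.88: L = 125.
ΔL = 125 − 64 = 61.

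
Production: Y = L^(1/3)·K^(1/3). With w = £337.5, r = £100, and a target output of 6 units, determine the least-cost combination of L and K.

Cost minimization requires the marginal rate of technical substitution to equal the input-price ratio: MP_L/MP_K = w/r.
Here MP_L/MP_K = (1/3)·(K/L)/(1/3) = (K/L). Setting this equal to 337.5/100 = 3.375 gives K = 3.375L.
Substituting into Y = 6: L^(1/3)·(3.375L)^(1/3) = 6.
Solving, L = 8 and K = 27.

L* = 8, K* = 27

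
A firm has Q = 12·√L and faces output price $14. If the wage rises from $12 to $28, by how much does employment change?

From P·MP_L = w with MP_L = 6·L^(-1/2), the labor demand is L(w) = (84/w)^(2).
At w = 12: L = 49. At w = 28: L = 9.
ΔL = 9 − 49 = -40.

ΔL = -40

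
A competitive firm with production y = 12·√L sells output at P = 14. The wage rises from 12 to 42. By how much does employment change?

From P·MP_L = w with MP_L = 6·L^(-1/2), the labor demand is L(w) = (84/w)^(2).
At w = 12: L = 49. At w = 42: L = 4.
ΔL = 4 − 49 = -45.

ΔL = -45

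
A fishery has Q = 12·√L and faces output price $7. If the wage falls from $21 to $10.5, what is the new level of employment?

L* = 16

From P·MP_L = w with MP_L = 6·L^(-1/2), the labor demand is L(w) = (42/w)^(2).
At w = 21: L = 4. At w = 10.5: L = 16.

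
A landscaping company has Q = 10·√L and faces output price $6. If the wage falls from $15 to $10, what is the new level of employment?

From P·MP_L = w with MP_L = 5·L^(-1/2), the labor demand is L(w) = (30/w)^(2).
At w = 15: L = 4. At w = 10: L = 9.

L* = 9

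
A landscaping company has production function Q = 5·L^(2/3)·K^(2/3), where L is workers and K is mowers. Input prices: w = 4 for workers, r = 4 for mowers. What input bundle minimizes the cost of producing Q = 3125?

Cost minimization requires the marginal rate of technical substitution to equal the input-price ratio: MP_L/MP_K = w/r.
Here MP_L/MP_K = (2/3)·(K/L)/(2/3) = (K/L). Setting this equal to 4/4 = 1 gives K = L.
Substituting into Q = 3125: 5·L^(2/3)·(L)^(2/3) = 3125.
Solving, L = 125 and K = 125.

L* = 125, K* = 125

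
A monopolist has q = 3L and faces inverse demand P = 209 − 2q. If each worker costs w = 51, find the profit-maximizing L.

Marginal revenue from the inverse demand is MR = 209 − 4q.
The marginal product is MP_L = 3.
A monopolist hires until marginal revenue product equals the wage: MR·MP_L = w.
(209 − 12L)·3 = 51, so L = 16.

L* = 16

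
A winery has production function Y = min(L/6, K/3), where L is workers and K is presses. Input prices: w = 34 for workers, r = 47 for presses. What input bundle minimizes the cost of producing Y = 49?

L* = 294, K* = 147

With a fixed-proportions technology, the cost-minimizing bundle uses no slack in either input: L/6 = K/3 = Y.
So L = 6·49 = 294 and K = 3·49 = 147.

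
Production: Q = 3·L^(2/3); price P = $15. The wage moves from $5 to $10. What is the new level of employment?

From P·MP_L = w with MP_L = 2·L^(-1/3), the labor demand is L(w) = (30/w)^(3).
At w = 5: L = 216. At w = 10: L = 27.

L* = 27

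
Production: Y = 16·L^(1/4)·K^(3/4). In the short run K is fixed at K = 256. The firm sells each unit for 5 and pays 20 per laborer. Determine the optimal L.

L* = 256

With K = 256, MP_L = (1/4)·16·L^(-3/4)·256^(3/4) = 256·L^(-3/4).
Profit maximization for a price taker requires P·MP_L = w: 5·256·L^(-3/4) = 20.
So L^(-3/4) = 0.015625, which gives L = 256.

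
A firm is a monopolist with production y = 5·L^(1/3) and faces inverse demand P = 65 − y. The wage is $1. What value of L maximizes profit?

Marginal revenue from the inverse demand is MR = 65 − 2y.
The marginal product is MP_L = (5/3)·L^(-2/3).
A monopolist hires until marginal revenue product equals the wage: MR·MP_L = w.
At L, y = 5·L^(1/3). Substituting and solving: (65 − 10·L^(1/3))·(5/3)·L^(-2/3) = 1 gives L = 125.

L* = 125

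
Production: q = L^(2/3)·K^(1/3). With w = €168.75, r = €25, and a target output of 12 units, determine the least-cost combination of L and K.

Cost minimization requires the marginal rate of technical substitution to equal the input-price ratio: MP_L/MP_K = w/r.
Here MP_L/MP_K = (2/3)·(K/L)/(1/3) = 2·(K/L). Setting this equal to 168.75/25 = 6.75 gives K = 3.375L.
Substituting into q = 12: L^(2/3)·(3.375L)^(1/3) = 12.
Solving, L = 8 and K = 27.

L* = 8, K* = 27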